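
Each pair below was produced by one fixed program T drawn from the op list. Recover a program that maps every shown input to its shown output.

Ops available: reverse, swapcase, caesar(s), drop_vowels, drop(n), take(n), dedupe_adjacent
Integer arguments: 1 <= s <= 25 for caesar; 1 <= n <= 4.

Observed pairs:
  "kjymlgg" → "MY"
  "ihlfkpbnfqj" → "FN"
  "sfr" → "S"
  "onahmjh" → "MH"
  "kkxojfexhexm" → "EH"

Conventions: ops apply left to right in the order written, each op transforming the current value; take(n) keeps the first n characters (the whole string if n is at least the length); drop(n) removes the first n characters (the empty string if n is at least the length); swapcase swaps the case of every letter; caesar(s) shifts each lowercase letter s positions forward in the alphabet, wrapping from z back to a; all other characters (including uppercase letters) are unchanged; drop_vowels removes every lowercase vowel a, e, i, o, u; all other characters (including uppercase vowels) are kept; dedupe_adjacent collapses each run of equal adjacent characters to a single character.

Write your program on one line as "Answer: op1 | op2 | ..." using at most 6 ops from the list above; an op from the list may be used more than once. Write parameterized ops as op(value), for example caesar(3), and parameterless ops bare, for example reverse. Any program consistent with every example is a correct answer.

dedupe_adjacent | swapcase | reverse | drop(2) | take(2)

Check, running the answer program on each example:
  "kjymlgg" -> "kjymlg" -> "KJYMLG" -> "GLMYJK" -> "MYJK" -> "MY"
  "ihlfkpbnfqj" -> "ihlfkpbnfqj" -> "IHLFKPBNFQJ" -> "JQFNBPKFLHI" -> "FNBPKFLHI" -> "FN"
  "sfr" -> "sfr" -> "SFR" -> "RFS" -> "S" -> "S"
  "onahmjh" -> "onahmjh" -> "ONAHMJH" -> "HJMHANO" -> "MHANO" -> "MH"
  "kkxojfexhexm" -> "kxojfexhexm" -> "KXOJFEXHEXM" -> "MXEHXEFJOXK" -> "EHXEFJOXK" -> "EH"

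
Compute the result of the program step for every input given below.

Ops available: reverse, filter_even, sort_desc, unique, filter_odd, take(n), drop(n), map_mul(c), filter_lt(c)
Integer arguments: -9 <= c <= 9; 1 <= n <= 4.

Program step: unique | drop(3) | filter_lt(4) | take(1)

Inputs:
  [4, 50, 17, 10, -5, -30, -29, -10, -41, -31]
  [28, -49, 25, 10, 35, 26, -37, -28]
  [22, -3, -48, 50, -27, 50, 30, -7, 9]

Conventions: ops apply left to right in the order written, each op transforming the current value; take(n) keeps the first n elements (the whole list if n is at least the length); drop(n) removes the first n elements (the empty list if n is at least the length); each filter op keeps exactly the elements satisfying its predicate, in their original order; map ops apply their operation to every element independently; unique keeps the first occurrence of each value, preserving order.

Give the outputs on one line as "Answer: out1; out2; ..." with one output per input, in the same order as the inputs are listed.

Execution, op by op:
  [4, 50, 17, 10, -5, -30, -29, -10, -41, -31] -> [4, 50, 17, 10, -5, -30, -29, -10, -41, -31] -> [10, -5, -30, -29, -10, -41, -31] -> [-5, -30, -29, -10, -41, -31] -> [-5]
  [28, -49, 25, 10, 35, 26, -37, -28] -> [28, -49, 25, 10, 35, 26, -37, -28] -> [10, 35, 26, -37, -28] -> [-37, -28] -> [-37]
  [22, -3, -48, 50, -27, 50, 30, -7, 9] -> [22, -3, -48, 50, -27, 30, -7, 9] -> [50, -27, 30, -7, 9] -> [-27, -7] -> [-27]

[-5]; [-37]; [-27]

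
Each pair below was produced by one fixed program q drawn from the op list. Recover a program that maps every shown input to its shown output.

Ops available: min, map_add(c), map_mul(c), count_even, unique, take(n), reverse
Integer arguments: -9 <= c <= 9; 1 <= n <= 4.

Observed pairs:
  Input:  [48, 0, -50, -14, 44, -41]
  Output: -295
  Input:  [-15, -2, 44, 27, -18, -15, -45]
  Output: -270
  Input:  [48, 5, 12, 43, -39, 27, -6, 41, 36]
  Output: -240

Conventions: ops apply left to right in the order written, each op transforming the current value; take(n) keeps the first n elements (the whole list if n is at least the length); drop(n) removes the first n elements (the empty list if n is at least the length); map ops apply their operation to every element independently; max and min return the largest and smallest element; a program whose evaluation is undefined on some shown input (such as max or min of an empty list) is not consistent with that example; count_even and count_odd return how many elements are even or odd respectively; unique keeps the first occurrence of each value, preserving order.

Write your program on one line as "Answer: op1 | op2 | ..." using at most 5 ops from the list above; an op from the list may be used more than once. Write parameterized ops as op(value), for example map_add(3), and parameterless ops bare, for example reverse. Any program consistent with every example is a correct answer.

map_add(-9) | map_mul(5) | unique | min

Check, running the answer program on each example:
  [48, 0, -50, -14, 44, -41] -> [39, -9, -59, -23, 35, -50] -> [195, -45, -295, -115, 175, -250] -> [195, -45, -295, -115, 175, -250] -> -295
  [-15, -2, 44, 27, -18, -15, -45] -> [-24, -11, 35, 18, -27, -24, -54] -> [-120, -55, 175, 90, -135, -120, -270] -> [-120, -55, 175, 90, -135, -270] -> -270
  [48, 5, 12, 43, -39, 27, -6, 41, 36] -> [39, -4, 3, 34, -48, 18, -15, 32, 27] -> [195, -20, 15, 170, -240, 90, -75, 160, 135] -> [195, -20, 15, 170, -240, 90, -75, 160, 135] -> -240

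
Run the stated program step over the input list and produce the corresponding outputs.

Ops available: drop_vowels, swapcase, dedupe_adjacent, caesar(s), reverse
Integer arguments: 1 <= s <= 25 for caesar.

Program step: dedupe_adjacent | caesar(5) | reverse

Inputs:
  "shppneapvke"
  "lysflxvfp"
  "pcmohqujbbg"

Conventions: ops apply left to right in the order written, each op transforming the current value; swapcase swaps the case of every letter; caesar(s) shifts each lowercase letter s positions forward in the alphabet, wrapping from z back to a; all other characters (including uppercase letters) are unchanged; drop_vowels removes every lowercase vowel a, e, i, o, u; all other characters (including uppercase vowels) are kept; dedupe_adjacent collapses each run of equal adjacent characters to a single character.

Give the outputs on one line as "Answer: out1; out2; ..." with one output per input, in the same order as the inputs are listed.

"jpaufjsumx"; "ukacqkxdq"; "lgozvmtrhu"

Execution, op by op:
  "shppneapvke" -> "shpneapvke" -> "xmusjfuapj" -> "jpaufjsumx"
  "lysflxvfp" -> "lysflxvfp" -> "qdxkqcaku" -> "ukacqkxdq"
  "pcmohqujbbg" -> "pcmohqujbg" -> "uhrtmvzogl" -> "lgozvmtrhu"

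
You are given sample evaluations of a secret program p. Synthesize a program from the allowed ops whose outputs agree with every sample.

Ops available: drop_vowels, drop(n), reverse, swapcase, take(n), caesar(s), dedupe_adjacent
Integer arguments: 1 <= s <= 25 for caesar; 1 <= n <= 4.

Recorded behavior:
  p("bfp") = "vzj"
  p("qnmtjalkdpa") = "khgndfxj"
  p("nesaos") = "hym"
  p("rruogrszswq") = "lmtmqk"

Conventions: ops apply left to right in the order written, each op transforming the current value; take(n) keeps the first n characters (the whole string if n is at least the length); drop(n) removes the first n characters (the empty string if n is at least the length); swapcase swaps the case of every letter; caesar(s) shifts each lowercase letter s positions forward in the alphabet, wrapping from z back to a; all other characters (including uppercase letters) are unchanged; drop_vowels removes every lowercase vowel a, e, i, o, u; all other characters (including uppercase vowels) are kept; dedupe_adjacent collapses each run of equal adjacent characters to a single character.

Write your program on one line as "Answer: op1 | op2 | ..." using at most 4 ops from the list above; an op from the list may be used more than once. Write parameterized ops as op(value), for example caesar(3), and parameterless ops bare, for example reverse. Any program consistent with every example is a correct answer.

dedupe_adjacent | caesar(20) | drop_vowels | dedupe_adjacent

Check, running the answer program on each example:
  "bfp" -> "bfp" -> "vzj" -> "vzj" -> "vzj"
  "qnmtjalkdpa" -> "qnmtjalkdpa" -> "khgndufexju" -> "khgndfxj" -> "khgndfxj"
  "nesaos" -> "nesaos" -> "hymuim" -> "hymm" -> "hym"
  "rruogrszswq" -> "ruogrszswq" -> "loialmtmqk" -> "llmtmqk" -> "lmtmqk"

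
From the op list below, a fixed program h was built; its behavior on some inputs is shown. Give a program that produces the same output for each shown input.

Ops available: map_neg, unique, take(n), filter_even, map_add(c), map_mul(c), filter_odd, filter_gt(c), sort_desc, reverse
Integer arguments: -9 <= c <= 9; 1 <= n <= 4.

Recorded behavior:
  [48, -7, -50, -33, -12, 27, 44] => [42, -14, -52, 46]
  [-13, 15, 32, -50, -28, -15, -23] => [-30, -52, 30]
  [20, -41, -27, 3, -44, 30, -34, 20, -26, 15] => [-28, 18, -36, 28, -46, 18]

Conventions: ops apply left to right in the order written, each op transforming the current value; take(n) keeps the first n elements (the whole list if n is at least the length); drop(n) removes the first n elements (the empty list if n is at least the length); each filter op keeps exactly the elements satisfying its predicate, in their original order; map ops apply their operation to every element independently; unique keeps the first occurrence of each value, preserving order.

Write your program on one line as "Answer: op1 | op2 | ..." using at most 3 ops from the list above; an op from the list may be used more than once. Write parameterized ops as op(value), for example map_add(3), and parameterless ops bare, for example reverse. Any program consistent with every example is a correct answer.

map_add(-2) | filter_even | reverse

Check, running the answer program on each example:
  [48, -7, -50, -33, -12, 27, 44] -> [46, -9, -52, -35, -14, 25, 42] -> [46, -52, -14, 42] -> [42, -14, -52, 46]
  [-13, 15, 32, -50, -28, -15, -23] -> [-15, 13, 30, -52, -30, -17, -25] -> [30, -52, -30] -> [-30, -52, 30]
  [20, -41, -27, 3, -44, 30, -34, 20, -26, 15] -> [18, -43, -29, 1, -46, 28, -36, 18, -28, 13] -> [18, -46, 28, -36, 18, -28] -> [-28, 18, -36, 28, -46, 18]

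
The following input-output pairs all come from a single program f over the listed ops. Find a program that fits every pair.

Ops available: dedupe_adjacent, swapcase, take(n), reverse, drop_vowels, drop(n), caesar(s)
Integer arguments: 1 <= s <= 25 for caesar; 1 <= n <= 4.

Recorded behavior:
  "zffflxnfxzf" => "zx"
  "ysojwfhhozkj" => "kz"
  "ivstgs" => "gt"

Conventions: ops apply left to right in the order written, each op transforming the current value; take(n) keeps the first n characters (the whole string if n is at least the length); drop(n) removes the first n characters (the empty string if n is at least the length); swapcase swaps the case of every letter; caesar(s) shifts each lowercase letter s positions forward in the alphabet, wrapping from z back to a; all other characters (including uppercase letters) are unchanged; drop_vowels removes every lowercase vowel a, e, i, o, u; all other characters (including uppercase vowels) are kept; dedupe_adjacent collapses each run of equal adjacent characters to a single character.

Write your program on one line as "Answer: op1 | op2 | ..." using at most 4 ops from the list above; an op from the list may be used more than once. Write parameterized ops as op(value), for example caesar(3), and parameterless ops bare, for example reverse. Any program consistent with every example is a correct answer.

reverse | take(3) | drop(1)

Check, running the answer program on each example:
  "zffflxnfxzf" -> "fzxfnxlfffz" -> "fzx" -> "zx"
  "ysojwfhhozkj" -> "jkzohhfwjosy" -> "jkz" -> "kz"
  "ivstgs" -> "sgtsvi" -> "sgt" -> "gt"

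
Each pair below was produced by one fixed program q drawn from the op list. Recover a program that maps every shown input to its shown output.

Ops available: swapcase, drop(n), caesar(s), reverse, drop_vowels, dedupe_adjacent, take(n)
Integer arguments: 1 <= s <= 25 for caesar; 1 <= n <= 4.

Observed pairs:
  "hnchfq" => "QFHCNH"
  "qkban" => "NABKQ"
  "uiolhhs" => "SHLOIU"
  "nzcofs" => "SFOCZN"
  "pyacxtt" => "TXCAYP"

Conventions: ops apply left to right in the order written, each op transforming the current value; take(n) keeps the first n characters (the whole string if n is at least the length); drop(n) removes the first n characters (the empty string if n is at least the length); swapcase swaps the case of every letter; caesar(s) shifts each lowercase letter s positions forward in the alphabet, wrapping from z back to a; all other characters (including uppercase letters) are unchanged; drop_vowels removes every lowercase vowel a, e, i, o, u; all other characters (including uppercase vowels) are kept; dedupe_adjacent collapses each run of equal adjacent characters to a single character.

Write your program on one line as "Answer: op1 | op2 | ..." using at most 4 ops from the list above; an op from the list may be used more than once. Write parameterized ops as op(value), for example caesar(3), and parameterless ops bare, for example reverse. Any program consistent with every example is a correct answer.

swapcase | reverse | dedupe_adjacent

Check, running the answer program on each example:
  "hnchfq" -> "HNCHFQ" -> "QFHCNH" -> "QFHCNH"
  "qkban" -> "QKBAN" -> "NABKQ" -> "NABKQ"
  "uiolhhs" -> "UIOLHHS" -> "SHHLOIU" -> "SHLOIU"
  "nzcofs" -> "NZCOFS" -> "SFOCZN" -> "SFOCZN"
  "pyacxtt" -> "PYACXTT" -> "TTXCAYP" -> "TXCAYP"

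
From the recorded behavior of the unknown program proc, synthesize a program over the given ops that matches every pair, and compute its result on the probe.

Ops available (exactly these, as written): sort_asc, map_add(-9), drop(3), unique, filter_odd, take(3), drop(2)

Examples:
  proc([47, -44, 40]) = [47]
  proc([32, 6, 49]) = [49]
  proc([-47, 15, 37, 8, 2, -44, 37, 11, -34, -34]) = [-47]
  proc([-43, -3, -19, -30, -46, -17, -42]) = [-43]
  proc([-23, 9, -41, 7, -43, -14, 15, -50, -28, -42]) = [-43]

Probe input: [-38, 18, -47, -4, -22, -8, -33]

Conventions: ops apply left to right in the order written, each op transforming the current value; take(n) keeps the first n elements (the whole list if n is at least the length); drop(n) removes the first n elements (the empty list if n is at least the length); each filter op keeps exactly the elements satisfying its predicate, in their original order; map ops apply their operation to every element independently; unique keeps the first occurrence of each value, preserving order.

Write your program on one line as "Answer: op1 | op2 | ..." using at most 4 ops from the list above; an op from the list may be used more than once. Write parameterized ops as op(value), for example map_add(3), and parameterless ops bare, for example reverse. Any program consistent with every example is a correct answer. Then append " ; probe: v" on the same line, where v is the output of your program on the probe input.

sort_asc | take(3) | filter_odd ; probe: [-47, -33]

Check, running the answer program on each example:
  [47, -44, 40] -> [-44, 40, 47] -> [-44, 40, 47] -> [47]
  [32, 6, 49] -> [6, 32, 49] -> [6, 32, 49] -> [49]
  [-47, 15, 37, 8, 2, -44, 37, 11, -34, -34] -> [-47, -44, -34, -34, 2, 8, 11, 15, 37, 37] -> [-47, -44, -34] -> [-47]
  [-43, -3, -19, -30, -46, -17, -42] -> [-46, -43, -42, -30, -19, -17, -3] -> [-46, -43, -42] -> [-43]
  [-23, 9, -41, 7, -43, -14, 15, -50, -28, -42] -> [-50, -43, -42, -41, -28, -23, -14, 7, 9, 15] -> [-50, -43, -42] -> [-43]
  probe: [-38, 18, -47, -4, -22, -8, -33] -> [-47, -38, -33, -22, -8, -4, 18] -> [-47, -38, -33] -> [-47, -33]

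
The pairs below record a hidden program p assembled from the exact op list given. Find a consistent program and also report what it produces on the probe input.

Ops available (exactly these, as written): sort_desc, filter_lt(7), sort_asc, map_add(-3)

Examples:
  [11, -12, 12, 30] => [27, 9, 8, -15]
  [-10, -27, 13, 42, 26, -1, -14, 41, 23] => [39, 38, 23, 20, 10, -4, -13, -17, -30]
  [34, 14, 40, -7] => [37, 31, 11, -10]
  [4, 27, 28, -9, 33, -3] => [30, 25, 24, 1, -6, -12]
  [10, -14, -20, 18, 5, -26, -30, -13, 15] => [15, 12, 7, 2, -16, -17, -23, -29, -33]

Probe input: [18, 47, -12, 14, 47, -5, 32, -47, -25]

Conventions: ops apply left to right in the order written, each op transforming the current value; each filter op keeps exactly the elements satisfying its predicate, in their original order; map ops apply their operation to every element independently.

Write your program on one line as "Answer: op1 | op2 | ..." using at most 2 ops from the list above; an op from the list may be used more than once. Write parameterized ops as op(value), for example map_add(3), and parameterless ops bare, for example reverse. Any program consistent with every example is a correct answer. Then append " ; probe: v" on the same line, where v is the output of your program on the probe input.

sort_desc | map_add(-3) ; probe: [44, 44, 29, 15, 11, -8, -15, -28, -50]

Check, running the answer program on each example:
  [11, -12, 12, 30] -> [30, 12, 11, -12] -> [27, 9, 8, -15]
  [-10, -27, 13, 42, 26, -1, -14, 41, 23] -> [42, 41, 26, 23, 13, -1, -10, -14, -27] -> [39, 38, 23, 20, 10, -4, -13, -17, -30]
  [34, 14, 40, -7] -> [40, 34, 14, -7] -> [37, 31, 11, -10]
  [4, 27, 28, -9, 33, -3] -> [33, 28, 27, 4, -3, -9] -> [30, 25, 24, 1, -6, -12]
  [10, -14, -20, 18, 5, -26, -30, -13, 15] -> [18, 15, 10, 5, -13, -14, -20, -26, -30] -> [15, 12, 7, 2, -16, -17, -23, -29, -33]
  probe: [18, 47, -12, 14, 47, -5, 32, -47, -25] -> [47, 47, 32, 18, 14, -5, -12, -25, -47] -> [44, 44, 29, 15, 11, -8, -15, -28, -50]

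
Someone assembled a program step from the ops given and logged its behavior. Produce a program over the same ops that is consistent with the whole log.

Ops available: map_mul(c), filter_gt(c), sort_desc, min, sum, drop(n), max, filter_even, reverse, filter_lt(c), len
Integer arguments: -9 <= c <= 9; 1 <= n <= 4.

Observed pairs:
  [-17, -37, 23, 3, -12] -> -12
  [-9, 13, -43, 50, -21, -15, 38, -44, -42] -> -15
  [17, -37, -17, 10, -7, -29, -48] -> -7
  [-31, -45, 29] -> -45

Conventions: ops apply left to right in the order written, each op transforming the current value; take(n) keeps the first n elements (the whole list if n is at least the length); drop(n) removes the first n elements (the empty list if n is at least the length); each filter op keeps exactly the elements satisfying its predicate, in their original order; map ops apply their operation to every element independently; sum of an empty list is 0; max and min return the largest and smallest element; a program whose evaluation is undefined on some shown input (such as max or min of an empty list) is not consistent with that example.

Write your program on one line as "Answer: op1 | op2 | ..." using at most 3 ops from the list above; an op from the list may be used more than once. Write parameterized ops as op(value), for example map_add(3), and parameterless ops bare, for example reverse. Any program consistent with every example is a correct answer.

drop(1) | filter_lt(-5) | max

Check, running the answer program on each example:
  [-17, -37, 23, 3, -12] -> [-37, 23, 3, -12] -> [-37, -12] -> -12
  [-9, 13, -43, 50, -21, -15, 38, -44, -42] -> [13, -43, 50, -21, -15, 38, -44, -42] -> [-43, -21, -15, -44, -42] -> -15
  [17, -37, -17, 10, -7, -29, -48] -> [-37, -17, 10, -7, -29, -48] -> [-37, -17, -7, -29, -48] -> -7
  [-31, -45, 29] -> [-45, 29] -> [-45] -> -45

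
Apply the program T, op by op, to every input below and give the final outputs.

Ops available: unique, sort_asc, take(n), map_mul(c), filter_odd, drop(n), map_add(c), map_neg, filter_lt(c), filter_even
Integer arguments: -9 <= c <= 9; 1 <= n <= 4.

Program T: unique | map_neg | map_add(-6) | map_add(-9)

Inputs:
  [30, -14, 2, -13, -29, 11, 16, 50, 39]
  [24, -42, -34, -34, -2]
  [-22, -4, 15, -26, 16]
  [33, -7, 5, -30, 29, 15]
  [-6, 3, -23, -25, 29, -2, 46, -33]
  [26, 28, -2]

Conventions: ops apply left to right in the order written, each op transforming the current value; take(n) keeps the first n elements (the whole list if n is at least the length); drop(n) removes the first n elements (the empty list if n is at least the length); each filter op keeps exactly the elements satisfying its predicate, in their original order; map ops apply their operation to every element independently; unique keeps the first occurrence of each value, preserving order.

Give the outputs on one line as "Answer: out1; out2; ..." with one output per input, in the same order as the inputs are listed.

[-45, -1, -17, -2, 14, -26, -31, -65, -54]; [-39, 27, 19, -13]; [7, -11, -30, 11, -31]; [-48, -8, -20, 15, -44, -30]; [-9, -18, 8, 10, -44, -13, -61, 18]; [-41, -43, -13]

Execution, op by op:
  [30, -14, 2, -13, -29, 11, 16, 50, 39] -> [30, -14, 2, -13, -29, 11, 16, 50, 39] -> [-30, 14, -2, 13, 29, -11, -16, -50, -39] -> [-36, 8, -8, 7, 23, -17, -22, -56, -45] -> [-45, -1, -17, -2, 14, -26, -31, -65, -54]
  [24, -42, -34, -34, -2] -> [24, -42, -34, -2] -> [-24, 42, 34, 2] -> [-30, 36, 28, -4] -> [-39, 27, 19, -13]
  [-22, -4, 15, -26, 16] -> [-22, -4, 15, -26, 16] -> [22, 4, -15, 26, -16] -> [16, -2, -21, 20, -22] -> [7, -11, -30, 11, -31]
  [33, -7, 5, -30, 29, 15] -> [33, -7, 5, -30, 29, 15] -> [-33, 7, -5, 30, -29, -15] -> [-39, 1, -11, 24, -35, -21] -> [-48, -8, -20, 15, -44, -30]
  [-6, 3, -23, -25, 29, -2, 46, -33] -> [-6, 3, -23, -25, 29, -2, 46, -33] -> [6, -3, 23, 25, -29, 2, -46, 33] -> [0, -9, 17, 19, -35, -4, -52, 27] -> [-9, -18, 8, 10, -44, -13, -61, 18]
  [26, 28, -2] -> [26, 28, -2] -> [-26, -28, 2] -> [-32, -34, -4] -> [-41, -43, -13]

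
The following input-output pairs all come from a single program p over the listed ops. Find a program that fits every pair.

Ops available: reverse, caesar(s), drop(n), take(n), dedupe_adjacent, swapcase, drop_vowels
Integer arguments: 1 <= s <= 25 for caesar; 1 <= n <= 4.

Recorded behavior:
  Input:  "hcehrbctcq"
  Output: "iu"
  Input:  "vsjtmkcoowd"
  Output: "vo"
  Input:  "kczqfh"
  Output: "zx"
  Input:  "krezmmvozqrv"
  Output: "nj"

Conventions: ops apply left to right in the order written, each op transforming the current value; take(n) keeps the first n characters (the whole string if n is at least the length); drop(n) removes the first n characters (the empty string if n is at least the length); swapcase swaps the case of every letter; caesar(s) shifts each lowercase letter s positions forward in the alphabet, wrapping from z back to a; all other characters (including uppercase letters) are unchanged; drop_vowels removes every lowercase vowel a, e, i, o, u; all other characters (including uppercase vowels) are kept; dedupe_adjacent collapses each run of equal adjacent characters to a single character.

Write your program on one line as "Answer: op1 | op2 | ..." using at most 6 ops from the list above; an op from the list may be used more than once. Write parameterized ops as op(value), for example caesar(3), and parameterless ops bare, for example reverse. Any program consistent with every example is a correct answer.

reverse | caesar(8) | caesar(22) | dedupe_adjacent | take(2) | caesar(14)

Check, running the answer program on each example:
  "hcehrbctcq" -> "qctcbrhech" -> "ykbkjzpmkp" -> "ugxgfvligl" -> "ugxgfvligl" -> "ug" -> "iu"
  "vsjtmkcoowd" -> "dwoockmtjsv" -> "lewwksubrad" -> "hassgoqxnwz" -> "hasgoqxnwz" -> "ha" -> "vo"
  "kczqfh" -> "hfqzck" -> "pnyhks" -> "ljudgo" -> "ljudgo" -> "lj" -> "zx"
  "krezmmvozqrv" -> "vrqzovmmzerk" -> "dzyhwduuhmzs" -> "zvudszqqdivo" -> "zvudszqdivo" -> "zv" -> "nj"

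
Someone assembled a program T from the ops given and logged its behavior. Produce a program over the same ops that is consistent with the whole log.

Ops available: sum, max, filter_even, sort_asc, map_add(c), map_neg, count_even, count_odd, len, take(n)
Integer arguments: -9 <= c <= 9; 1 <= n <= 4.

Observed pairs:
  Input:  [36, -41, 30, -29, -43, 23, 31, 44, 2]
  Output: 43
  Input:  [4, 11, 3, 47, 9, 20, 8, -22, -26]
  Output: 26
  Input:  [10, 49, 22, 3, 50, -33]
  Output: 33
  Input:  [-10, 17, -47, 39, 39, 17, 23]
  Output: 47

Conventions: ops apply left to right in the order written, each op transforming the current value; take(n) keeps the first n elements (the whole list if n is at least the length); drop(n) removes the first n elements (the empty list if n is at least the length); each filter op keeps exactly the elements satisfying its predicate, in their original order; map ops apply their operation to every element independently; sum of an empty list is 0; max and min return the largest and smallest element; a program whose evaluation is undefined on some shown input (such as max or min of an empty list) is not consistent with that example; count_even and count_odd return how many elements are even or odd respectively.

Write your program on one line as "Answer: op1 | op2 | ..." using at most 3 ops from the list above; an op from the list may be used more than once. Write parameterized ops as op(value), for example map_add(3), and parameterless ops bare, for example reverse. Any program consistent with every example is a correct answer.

map_neg | max

Check, running the answer program on each example:
  [36, -41, 30, -29, -43, 23, 31, 44, 2] -> [-36, 41, -30, 29, 43, -23, -31, -44, -2] -> 43
  [4, 11, 3, 47, 9, 20, 8, -22, -26] -> [-4, -11, -3, -47, -9, -20, -8, 22, 26] -> 26
  [10, 49, 22, 3, 50, -33] -> [-10, -49, -22, -3, -50, 33] -> 33
  [-10, 17, -47, 39, 39, 17, 23] -> [10, -17, 47, -39, -39, -17, -23] -> 47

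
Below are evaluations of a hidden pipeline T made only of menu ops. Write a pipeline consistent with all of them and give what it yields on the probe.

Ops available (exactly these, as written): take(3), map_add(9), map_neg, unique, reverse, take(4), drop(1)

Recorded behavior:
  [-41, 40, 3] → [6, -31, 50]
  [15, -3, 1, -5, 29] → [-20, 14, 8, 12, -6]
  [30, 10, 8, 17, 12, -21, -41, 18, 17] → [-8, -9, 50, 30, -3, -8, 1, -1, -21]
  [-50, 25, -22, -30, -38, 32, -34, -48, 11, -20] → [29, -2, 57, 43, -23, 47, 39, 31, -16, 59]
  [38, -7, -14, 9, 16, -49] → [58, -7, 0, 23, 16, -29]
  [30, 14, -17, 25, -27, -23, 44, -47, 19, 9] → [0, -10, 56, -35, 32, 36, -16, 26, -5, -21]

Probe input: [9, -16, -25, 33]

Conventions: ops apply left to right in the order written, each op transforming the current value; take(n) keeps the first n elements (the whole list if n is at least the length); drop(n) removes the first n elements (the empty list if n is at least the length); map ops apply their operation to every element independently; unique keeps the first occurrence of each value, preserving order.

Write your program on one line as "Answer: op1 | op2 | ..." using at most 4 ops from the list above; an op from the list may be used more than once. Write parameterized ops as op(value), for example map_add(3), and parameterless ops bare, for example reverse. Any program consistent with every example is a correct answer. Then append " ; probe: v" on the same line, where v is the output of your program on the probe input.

map_neg | reverse | map_add(9) ; probe: [-24, 34, 25, 0]

Check, running the answer program on each example:
  [-41, 40, 3] -> [41, -40, -3] -> [-3, -40, 41] -> [6, -31, 50]
  [15, -3, 1, -5, 29] -> [-15, 3, -1, 5, -29] -> [-29, 5, -1, 3, -15] -> [-20, 14, 8, 12, -6]
  [30, 10, 8, 17, 12, -21, -41, 18, 17] -> [-30, -10, -8, -17, -12, 21, 41, -18, -17] -> [-17, -18, 41, 21, -12, -17, -8, -10, -30] -> [-8, -9, 50, 30, -3, -8, 1, -1, -21]
  [-50, 25, -22, -30, -38, 32, -34, -48, 11, -20] -> [50, -25, 22, 30, 38, -32, 34, 48, -11, 20] -> [20, -11, 48, 34, -32, 38, 30, 22, -25, 50] -> [29, -2, 57, 43, -23, 47, 39, 31, -16, 59]
  [38, -7, -14, 9, 16, -49] -> [-38, 7, 14, -9, -16, 49] -> [49, -16, -9, 14, 7, -38] -> [58, -7, 0, 23, 16, -29]
  [30, 14, -17, 25, -27, -23, 44, -47, 19, 9] -> [-30, -14, 17, -25, 27, 23, -44, 47, -19, -9] -> [-9, -19, 47, -44, 23, 27, -25, 17, -14, -30] -> [0, -10, 56, -35, 32, 36, -16, 26, -5, -21]
  probe: [9, -16, -25, 33] -> [-9, 16, 25, -33] -> [-33, 25, 16, -9] -> [-24, 34, 25, 0]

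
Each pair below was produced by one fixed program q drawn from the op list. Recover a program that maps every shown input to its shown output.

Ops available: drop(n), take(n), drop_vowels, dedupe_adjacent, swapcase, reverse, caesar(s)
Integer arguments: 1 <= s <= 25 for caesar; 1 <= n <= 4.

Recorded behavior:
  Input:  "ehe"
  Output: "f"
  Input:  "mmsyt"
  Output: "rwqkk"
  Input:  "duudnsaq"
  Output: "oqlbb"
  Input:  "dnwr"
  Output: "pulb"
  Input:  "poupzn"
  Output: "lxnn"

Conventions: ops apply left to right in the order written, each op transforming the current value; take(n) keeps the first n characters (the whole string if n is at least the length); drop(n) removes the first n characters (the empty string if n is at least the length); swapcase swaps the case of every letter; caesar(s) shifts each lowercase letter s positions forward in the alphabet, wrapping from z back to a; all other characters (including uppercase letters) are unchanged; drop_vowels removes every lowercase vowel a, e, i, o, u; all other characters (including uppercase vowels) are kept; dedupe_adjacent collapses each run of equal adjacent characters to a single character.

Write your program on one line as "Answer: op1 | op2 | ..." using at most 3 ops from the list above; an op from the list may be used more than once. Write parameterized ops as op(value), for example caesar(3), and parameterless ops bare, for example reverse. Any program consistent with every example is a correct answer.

drop_vowels | reverse | caesar(24)

Check, running the answer program on each example:
  "ehe" -> "h" -> "h" -> "f"
  "mmsyt" -> "mmsyt" -> "tysmm" -> "rwqkk"
  "duudnsaq" -> "ddnsq" -> "qsndd" -> "oqlbb"
  "dnwr" -> "dnwr" -> "rwnd" -> "pulb"
  "poupzn" -> "ppzn" -> "nzpp" -> "lxnn"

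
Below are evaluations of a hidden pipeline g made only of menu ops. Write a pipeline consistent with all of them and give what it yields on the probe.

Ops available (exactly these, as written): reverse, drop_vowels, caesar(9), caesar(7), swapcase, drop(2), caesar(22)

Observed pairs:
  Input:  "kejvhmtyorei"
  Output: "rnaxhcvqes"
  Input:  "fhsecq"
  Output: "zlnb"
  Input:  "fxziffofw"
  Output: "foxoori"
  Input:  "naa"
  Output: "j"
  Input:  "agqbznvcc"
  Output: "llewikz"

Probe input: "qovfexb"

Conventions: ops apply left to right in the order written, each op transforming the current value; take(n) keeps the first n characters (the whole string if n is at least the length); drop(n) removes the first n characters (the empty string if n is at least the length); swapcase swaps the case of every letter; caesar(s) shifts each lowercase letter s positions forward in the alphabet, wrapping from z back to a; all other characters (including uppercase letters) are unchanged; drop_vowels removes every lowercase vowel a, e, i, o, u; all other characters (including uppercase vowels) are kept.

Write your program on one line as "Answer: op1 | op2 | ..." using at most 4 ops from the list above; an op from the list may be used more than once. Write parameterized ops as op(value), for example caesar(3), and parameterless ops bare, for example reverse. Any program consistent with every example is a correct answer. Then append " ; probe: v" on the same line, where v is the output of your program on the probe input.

drop(2) | reverse | caesar(9) ; probe: "kgnoe"

Check, running the answer program on each example:
  "kejvhmtyorei" -> "jvhmtyorei" -> "ieroytmhvj" -> "rnaxhcvqes"
  "fhsecq" -> "secq" -> "qces" -> "zlnb"
  "fxziffofw" -> "ziffofw" -> "wfoffiz" -> "foxoori"
  "naa" -> "a" -> "a" -> "j"
  "agqbznvcc" -> "qbznvcc" -> "ccvnzbq" -> "llewikz"
  probe: "qovfexb" -> "vfexb" -> "bxefv" -> "kgnoe"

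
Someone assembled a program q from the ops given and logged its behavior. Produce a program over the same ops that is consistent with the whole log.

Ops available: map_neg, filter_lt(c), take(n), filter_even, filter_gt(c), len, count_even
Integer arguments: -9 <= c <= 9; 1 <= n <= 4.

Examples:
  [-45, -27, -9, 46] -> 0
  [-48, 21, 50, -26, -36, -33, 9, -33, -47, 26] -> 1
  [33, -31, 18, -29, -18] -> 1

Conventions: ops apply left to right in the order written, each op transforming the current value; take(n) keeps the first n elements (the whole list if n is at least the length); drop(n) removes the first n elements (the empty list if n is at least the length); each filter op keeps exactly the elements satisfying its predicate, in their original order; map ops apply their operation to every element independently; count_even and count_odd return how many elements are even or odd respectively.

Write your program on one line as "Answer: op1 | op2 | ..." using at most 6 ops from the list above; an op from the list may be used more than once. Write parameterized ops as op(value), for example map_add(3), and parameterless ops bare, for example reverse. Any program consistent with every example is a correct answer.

filter_even | map_neg | take(2) | filter_gt(-1) | len

Check, running the answer program on each example:
  [-45, -27, -9, 46] -> [46] -> [-46] -> [-46] -> [] -> 0
  [-48, 21, 50, -26, -36, -33, 9, -33, -47, 26] -> [-48, 50, -26, -36, 26] -> [48, -50, 26, 36, -26] -> [48, -50] -> [48] -> 1
  [33, -31, 18, -29, -18] -> [18, -18] -> [-18, 18] -> [-18, 18] -> [18] -> 1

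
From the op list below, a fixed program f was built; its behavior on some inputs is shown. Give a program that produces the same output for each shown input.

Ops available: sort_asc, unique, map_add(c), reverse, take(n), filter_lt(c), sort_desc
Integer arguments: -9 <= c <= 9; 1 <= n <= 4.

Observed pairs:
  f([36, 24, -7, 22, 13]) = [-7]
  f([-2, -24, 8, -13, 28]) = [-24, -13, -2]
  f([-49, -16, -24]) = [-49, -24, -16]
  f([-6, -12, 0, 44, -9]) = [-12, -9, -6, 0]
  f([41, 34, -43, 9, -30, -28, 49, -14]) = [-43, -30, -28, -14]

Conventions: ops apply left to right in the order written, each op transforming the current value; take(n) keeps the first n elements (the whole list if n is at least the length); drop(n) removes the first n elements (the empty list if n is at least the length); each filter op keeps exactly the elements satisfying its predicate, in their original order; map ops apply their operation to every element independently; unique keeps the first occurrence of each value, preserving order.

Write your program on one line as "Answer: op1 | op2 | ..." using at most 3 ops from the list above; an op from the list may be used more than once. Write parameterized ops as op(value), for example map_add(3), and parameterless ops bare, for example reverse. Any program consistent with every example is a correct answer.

sort_asc | filter_lt(5)

Check, running the answer program on each example:
  [36, 24, -7, 22, 13] -> [-7, 13, 22, 24, 36] -> [-7]
  [-2, -24, 8, -13, 28] -> [-24, -13, -2, 8, 28] -> [-24, -13, -2]
  [-49, -16, -24] -> [-49, -24, -16] -> [-49, -24, -16]
  [-6, -12, 0, 44, -9] -> [-12, -9, -6, 0, 44] -> [-12, -9, -6, 0]
  [41, 34, -43, 9, -30, -28, 49, -14] -> [-43, -30, -28, -14, 9, 34, 41, 49] -> [-43, -30, -28, -14]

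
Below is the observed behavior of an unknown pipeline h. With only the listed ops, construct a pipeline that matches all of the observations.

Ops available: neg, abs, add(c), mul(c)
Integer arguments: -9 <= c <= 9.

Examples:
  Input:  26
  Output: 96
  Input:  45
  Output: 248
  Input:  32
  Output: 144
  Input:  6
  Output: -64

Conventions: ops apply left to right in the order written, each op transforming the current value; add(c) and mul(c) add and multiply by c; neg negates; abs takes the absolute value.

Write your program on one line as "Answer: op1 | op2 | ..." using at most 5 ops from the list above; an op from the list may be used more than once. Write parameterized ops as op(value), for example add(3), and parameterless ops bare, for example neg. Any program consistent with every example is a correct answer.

add(-1) | add(-8) | add(-5) | mul(8)

Check, running the answer program on each example:
  26 -> 25 -> 17 -> 12 -> 96
  45 -> 44 -> 36 -> 31 -> 248
  32 -> 31 -> 23 -> 18 -> 144
  6 -> 5 -> -3 -> -8 -> -64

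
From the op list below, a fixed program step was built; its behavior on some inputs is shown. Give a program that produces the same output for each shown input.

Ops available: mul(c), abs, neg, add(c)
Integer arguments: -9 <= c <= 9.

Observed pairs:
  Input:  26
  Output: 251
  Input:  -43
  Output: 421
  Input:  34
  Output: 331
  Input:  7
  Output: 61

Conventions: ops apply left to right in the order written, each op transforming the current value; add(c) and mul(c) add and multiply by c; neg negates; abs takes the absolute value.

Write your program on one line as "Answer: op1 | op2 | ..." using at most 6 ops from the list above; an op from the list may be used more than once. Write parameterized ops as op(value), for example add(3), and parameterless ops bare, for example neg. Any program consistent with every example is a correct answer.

mul(-5) | mul(-1) | abs | mul(-2) | neg | add(-9)

Check, running the answer program on each example:
  26 -> -130 -> 130 -> 130 -> -260 -> 260 -> 251
  -43 -> 215 -> -215 -> 215 -> -430 -> 430 -> 421
  34 -> -170 -> 170 -> 170 -> -340 -> 340 -> 331
  7 -> -35 -> 35 -> 35 -> -70 -> 70 -> 61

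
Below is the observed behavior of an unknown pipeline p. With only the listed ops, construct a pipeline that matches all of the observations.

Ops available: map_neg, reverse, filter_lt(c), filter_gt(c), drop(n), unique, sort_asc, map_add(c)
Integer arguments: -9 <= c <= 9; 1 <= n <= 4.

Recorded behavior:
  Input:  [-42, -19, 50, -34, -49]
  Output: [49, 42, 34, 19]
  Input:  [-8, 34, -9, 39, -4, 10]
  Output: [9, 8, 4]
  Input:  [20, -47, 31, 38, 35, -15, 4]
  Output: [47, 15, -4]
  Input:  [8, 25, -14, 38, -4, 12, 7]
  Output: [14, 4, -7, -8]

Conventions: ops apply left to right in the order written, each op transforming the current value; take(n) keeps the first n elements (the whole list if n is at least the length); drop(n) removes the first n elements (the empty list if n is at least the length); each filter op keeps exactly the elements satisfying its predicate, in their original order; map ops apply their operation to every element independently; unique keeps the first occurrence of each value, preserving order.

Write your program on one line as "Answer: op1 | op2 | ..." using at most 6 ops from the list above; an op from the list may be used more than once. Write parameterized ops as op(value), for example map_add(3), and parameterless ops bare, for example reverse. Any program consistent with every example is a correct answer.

sort_asc | map_add(-3) | filter_lt(7) | map_add(3) | map_neg

Check, running the answer program on each example:
  [-42, -19, 50, -34, -49] -> [-49, -42, -34, -19, 50] -> [-52, -45, -37, -22, 47] -> [-52, -45, -37, -22] -> [-49, -42, -34, -19] -> [49, 42, 34, 19]
  [-8, 34, -9, 39, -4, 10] -> [-9, -8, -4, 10, 34, 39] -> [-12, -11, -7, 7, 31, 36] -> [-12, -11, -7] -> [-9, -8, -4] -> [9, 8, 4]
  [20, -47, 31, 38, 35, -15, 4] -> [-47, -15, 4, 20, 31, 35, 38] -> [-50, -18, 1, 17, 28, 32, 35] -> [-50, -18, 1] -> [-47, -15, 4] -> [47, 15, -4]
  [8, 25, -14, 38, -4, 12, 7] -> [-14, -4, 7, 8, 12, 25, 38] -> [-17, -7, 4, 5, 9, 22, 35] -> [-17, -7, 4, 5] -> [-14, -4, 7, 8] -> [14, 4, -7, -8]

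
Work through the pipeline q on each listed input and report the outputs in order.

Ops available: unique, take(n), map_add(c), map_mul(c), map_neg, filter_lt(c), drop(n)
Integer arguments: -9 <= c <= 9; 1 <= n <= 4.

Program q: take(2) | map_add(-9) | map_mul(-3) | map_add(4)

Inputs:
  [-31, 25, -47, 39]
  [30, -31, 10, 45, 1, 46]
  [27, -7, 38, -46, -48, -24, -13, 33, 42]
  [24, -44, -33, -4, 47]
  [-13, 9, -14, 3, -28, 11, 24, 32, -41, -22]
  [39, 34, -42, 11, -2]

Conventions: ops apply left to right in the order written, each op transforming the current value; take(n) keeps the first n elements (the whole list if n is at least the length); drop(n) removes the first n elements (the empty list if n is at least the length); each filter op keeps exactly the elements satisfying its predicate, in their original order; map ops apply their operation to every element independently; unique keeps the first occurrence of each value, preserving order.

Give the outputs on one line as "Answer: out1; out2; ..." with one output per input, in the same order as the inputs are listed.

[124, -44]; [-59, 124]; [-50, 52]; [-41, 163]; [70, 4]; [-86, -71]

Execution, op by op:
  [-31, 25, -47, 39] -> [-31, 25] -> [-40, 16] -> [120, -48] -> [124, -44]
  [30, -31, 10, 45, 1, 46] -> [30, -31] -> [21, -40] -> [-63, 120] -> [-59, 124]
  [27, -7, 38, -46, -48, -24, -13, 33, 42] -> [27, -7] -> [18, -16] -> [-54, 48] -> [-50, 52]
  [24, -44, -33, -4, 47] -> [24, -44] -> [15, -53] -> [-45, 159] -> [-41, 163]
  [-13, 9, -14, 3, -28, 11, 24, 32, -41, -22] -> [-13, 9] -> [-22, 0] -> [66, 0] -> [70, 4]
  [39, 34, -42, 11, -2] -> [39, 34] -> [30, 25] -> [-90, -75] -> [-86, -71]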